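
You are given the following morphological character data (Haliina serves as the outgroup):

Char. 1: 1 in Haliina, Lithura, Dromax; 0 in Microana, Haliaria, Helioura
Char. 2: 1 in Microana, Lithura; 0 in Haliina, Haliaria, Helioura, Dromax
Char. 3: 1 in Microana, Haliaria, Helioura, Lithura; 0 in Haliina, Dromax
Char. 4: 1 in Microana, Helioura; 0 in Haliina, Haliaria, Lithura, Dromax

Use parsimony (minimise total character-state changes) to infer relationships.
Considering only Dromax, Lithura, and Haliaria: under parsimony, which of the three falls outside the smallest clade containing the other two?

Dromax

Character polarity is set by the outgroup: the derived state is whichever differs from the outgroup's state, so for Char. 1 the derived state is '0', and for the remaining characters it is '1'.
Char. 1: derived state '0' in Haliaria, Helioura, and Microana only — synapomorphy for {Haliaria, Helioura, Microana}.
Char. 2 (state '1') occurs in Lithura and Microana but conflicts with the nesting implied by the other characters — most parsimoniously interpreted as homoplasy.
Only Haliaria, Helioura, Lithura, and Microana show the derived state '1' for Char. 3, supporting them as a clade.
Char. 4: derived state '1' in Helioura and Microana only — synapomorphy for {Helioura, Microana}.
Most parsimonious ingroup topology: (((Haliaria,(Microana,Helioura)),Lithura),Dromax).
Lithura and Haliaria share a more recent common ancestor with each other than either does with Dromax, so Dromax is the least closely related of the three.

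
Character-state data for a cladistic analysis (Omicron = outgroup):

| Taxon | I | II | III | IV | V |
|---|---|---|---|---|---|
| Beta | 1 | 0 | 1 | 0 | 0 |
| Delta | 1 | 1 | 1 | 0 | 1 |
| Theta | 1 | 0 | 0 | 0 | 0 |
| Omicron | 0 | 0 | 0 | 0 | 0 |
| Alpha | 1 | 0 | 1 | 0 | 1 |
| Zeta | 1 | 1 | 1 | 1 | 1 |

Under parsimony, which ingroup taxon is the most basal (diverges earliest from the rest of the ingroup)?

Theta

The outgroup has state '0' for every character, so '1' is the derived state throughout.
All ingroup taxa share the derived state '1' for I; it defines the ingroup but does not resolve relationships within it.
Only Delta and Zeta show the derived state '1' for II, supporting them as a clade.
Only Alpha, Beta, Delta, and Zeta show the derived state '1' for III, supporting them as a clade.
IV (derived state '1') is unique to Zeta (autapomorphy; uninformative for grouping).
V (derived state '1') is shared by Alpha, Delta, and Zeta — a synapomorphy uniting that clade.
Most parsimonious ingroup topology: ((((Delta,Zeta),Alpha),Beta),Theta).
Theta is sister to the clade containing all other ingroup taxa, so it is the earliest-diverging (most basal) ingroup lineage.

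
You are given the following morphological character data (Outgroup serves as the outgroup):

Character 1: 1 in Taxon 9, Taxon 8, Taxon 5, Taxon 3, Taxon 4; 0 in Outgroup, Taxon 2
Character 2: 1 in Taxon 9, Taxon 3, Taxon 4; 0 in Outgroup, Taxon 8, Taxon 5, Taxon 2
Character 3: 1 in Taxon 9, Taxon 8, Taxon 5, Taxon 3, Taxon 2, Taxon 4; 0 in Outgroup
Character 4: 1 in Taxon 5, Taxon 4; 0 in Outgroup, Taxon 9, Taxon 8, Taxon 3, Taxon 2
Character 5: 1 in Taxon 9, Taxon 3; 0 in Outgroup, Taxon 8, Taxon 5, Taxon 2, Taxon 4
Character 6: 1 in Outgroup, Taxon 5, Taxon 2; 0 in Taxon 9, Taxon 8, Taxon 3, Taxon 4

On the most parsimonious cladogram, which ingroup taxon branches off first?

Character polarity is set by the outgroup: the derived state is whichever differs from the outgroup's state, so for Character 6 the derived state is '0', and for the remaining characters it is '1'.
Character 1: derived state '1' in Taxon 3, Taxon 4, Taxon 5, Taxon 8, and Taxon 9 only — synapomorphy for {Taxon 3, Taxon 4, Taxon 5, Taxon 8, Taxon 9}.
Only Taxon 3, Taxon 4, and Taxon 9 show the derived state '1' for Character 2, supporting them as a clade.
All ingroup taxa share the derived state '1' for Character 3; it defines the ingroup but does not resolve relationships within it.
Character 4 (state '1') occurs in Taxon 4 and Taxon 5 but conflicts with the nesting implied by the other characters — most parsimoniously interpreted as homoplasy.
Character 5 (derived state '1') is shared by Taxon 3 and Taxon 9 — a synapomorphy uniting that clade.
Character 6 (derived state '0') is shared by Taxon 3, Taxon 4, Taxon 8, and Taxon 9 — a synapomorphy uniting that clade.
Most parsimonious ingroup topology: (((((Taxon 9,Taxon 3),Taxon 4),Taxon 8),Taxon 5),Taxon 2).
Taxon 2 is sister to the clade containing all other ingroup taxa, so it is the earliest-diverging (most basal) ingroup lineage.

Taxon 2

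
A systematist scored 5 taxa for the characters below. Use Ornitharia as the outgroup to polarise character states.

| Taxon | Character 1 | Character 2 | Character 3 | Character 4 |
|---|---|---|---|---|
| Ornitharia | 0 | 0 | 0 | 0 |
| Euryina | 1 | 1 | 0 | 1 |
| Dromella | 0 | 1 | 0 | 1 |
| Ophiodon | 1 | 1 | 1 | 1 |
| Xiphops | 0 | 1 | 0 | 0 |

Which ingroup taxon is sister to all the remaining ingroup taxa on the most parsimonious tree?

Xiphops

The outgroup has state '0' for every character, so '1' is the derived state throughout.
Character 1: derived state '1' in Euryina and Ophiodon only — synapomorphy for {Euryina, Ophiodon}.
Character 2 (derived state '1') is shared by all ingroup taxa — unites the whole ingroup.
Character 3: derived state '1' in Ophiodon only — an autapomorphy, so it tells us nothing about relationships among taxa.
Character 4 (derived state '1') is shared by Dromella, Euryina, and Ophiodon — a synapomorphy uniting that clade.
Most parsimonious ingroup topology: (((Euryina,Ophiodon),Dromella),Xiphops).
Xiphops is sister to the clade containing all other ingroup taxa, so it is the earliest-diverging (most basal) ingroup lineage.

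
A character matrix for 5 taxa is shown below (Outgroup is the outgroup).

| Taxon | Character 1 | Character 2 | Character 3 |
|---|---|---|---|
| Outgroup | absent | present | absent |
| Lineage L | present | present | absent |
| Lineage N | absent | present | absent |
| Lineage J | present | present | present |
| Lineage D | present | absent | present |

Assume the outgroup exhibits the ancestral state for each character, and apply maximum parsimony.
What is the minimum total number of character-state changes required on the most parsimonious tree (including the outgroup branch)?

3

Character polarity is set by the outgroup: the derived state is whichever differs from the outgroup's state, so for Character 2 the derived state is 'absent', and for the remaining characters it is 'present'.
Character 1: derived state 'present' in Lineage D, Lineage J, and Lineage L only — synapomorphy for {Lineage D, Lineage J, Lineage L}.
Character 2: derived state 'absent' in Lineage D only — an autapomorphy, so it tells us nothing about relationships among taxa.
Character 3 (derived state 'present') is shared by Lineage D and Lineage J — a synapomorphy uniting that clade.
Most parsimonious ingroup topology: ((Lineage L,(Lineage J,Lineage D)),Lineage N).
Changes per character on this tree: Character 1: 1; Character 2: 1; Character 3: 1.
Total = 3.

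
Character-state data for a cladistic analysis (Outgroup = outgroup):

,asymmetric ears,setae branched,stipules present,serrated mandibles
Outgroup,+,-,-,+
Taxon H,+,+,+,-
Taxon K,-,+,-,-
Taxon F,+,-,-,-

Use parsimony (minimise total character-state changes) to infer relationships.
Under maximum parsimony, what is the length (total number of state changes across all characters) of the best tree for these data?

Character polarity is set by the outgroup: the derived state is whichever differs from the outgroup's state, so for asymmetric ears, serrated mandibles the derived state is '-', and for the remaining characters it is '+'.
asymmetric ears: derived state '-' in Taxon K only — an autapomorphy, so it tells us nothing about relationships among taxa.
setae branched: derived state '+' in Taxon H and Taxon K only — synapomorphy for {Taxon H, Taxon K}.
stipules present (derived state '+') is unique to Taxon H (autapomorphy; uninformative for grouping).
All ingroup taxa share the derived state '-' for serrated mandibles; it defines the ingroup but does not resolve relationships within it.
Most parsimonious ingroup topology: ((Taxon H,Taxon K),Taxon F).
Changes per character on this tree: asymmetric ears: 1; setae branched: 1; stipules present: 1; serrated mandibles: 1.
Total = 4.

4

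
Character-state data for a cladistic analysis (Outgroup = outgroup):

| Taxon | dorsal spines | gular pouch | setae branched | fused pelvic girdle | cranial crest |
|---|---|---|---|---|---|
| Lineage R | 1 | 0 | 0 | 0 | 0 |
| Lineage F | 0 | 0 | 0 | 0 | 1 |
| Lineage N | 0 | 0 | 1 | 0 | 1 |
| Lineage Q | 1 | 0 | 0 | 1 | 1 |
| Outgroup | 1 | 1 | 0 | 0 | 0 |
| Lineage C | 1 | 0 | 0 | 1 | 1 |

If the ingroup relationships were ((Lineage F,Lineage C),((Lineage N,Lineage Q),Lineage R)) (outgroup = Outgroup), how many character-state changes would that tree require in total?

Map each character onto ((Lineage F,Lineage C),((Lineage N,Lineage Q),Lineage R)) (rooted by Outgroup) and count the minimum state changes it requires (Fitch parsimony):
dorsal spines: 2; gular pouch: 1; setae branched: 1; fused pelvic girdle: 2; cranial crest: 2.
Total tree length = 8.

8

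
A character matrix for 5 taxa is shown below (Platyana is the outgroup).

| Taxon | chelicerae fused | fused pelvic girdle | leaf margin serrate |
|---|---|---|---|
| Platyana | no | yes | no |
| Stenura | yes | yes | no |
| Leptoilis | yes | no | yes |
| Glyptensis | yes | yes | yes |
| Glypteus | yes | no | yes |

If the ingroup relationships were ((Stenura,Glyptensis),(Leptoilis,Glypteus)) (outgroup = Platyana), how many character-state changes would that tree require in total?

4

Map each character onto ((Stenura,Glyptensis),(Leptoilis,Glypteus)) (rooted by Platyana) and count the minimum state changes it requires (Fitch parsimony):
chelicerae fused: 1; fused pelvic girdle: 1; leaf margin serrate: 2.
Total tree length = 4.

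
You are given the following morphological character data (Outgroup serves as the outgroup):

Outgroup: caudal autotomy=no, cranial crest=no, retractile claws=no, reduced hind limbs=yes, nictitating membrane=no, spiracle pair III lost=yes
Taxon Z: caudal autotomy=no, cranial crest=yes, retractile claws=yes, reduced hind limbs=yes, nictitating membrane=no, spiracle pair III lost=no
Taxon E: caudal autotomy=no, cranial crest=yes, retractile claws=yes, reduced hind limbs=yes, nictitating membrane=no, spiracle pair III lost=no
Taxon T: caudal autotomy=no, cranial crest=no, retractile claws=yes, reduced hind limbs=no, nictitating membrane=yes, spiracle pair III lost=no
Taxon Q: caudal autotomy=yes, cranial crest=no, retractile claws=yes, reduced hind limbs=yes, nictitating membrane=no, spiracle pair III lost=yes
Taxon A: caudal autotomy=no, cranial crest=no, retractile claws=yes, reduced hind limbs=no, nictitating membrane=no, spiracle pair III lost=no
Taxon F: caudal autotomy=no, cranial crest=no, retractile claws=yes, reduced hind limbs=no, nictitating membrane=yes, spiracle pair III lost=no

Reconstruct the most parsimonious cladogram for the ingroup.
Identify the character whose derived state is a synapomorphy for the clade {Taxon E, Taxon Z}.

Character polarity is set by the outgroup: the derived state is whichever differs from the outgroup's state, so for reduced hind limbs, spiracle pair III lost the derived state is 'no', and for the remaining characters it is 'yes'.
caudal autotomy: derived state 'yes' in Taxon Q only — an autapomorphy, so it tells us nothing about relationships among taxa.
Only Taxon E and Taxon Z show the derived state 'yes' for cranial crest, supporting them as a clade.
All ingroup taxa share the derived state 'yes' for retractile claws; it defines the ingroup but does not resolve relationships within it.
Only Taxon A, Taxon F, and Taxon T show the derived state 'no' for reduced hind limbs, supporting them as a clade.
nictitating membrane: derived state 'yes' in Taxon F and Taxon T only — synapomorphy for {Taxon F, Taxon T}.
Only Taxon A, Taxon E, Taxon F, Taxon T, and Taxon Z show the derived state 'no' for spiracle pair III lost, supporting them as a clade.
Most parsimonious ingroup topology: (((Taxon Z,Taxon E),((Taxon T,Taxon F),Taxon A)),Taxon Q).
The clade {Taxon E, Taxon Z} is supported by cranial crest: its derived state 'yes' occurs in exactly those taxa and in no other taxon (including the outgroup).

cranial crest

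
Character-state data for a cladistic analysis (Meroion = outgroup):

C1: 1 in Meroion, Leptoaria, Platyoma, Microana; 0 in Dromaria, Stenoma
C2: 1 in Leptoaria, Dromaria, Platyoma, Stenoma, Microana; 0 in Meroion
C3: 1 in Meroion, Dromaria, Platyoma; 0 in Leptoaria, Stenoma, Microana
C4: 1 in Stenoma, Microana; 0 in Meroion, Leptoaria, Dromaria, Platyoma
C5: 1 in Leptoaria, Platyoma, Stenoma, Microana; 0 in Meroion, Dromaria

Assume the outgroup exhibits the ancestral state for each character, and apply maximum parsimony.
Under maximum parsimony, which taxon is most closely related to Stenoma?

Microana

Character polarity is set by the outgroup: the derived state is whichever differs from the outgroup's state, so for C1, C3 the derived state is '0', and for the remaining characters it is '1'.
C1 (state '0') occurs in Dromaria and Stenoma but conflicts with the nesting implied by the other characters — most parsimoniously interpreted as homoplasy.
C2 (derived state '1') is shared by all ingroup taxa — unites the whole ingroup.
Only Leptoaria, Microana, and Stenoma show the derived state '0' for C3, supporting them as a clade.
C4 (derived state '1') is shared by Microana and Stenoma — a synapomorphy uniting that clade.
Only Leptoaria, Microana, Platyoma, and Stenoma show the derived state '1' for C5, supporting them as a clade.
Most parsimonious ingroup topology: (((Leptoaria,(Stenoma,Microana)),Platyoma),Dromaria).
Stenoma and Microana form a cherry on this tree, so they are sister taxa.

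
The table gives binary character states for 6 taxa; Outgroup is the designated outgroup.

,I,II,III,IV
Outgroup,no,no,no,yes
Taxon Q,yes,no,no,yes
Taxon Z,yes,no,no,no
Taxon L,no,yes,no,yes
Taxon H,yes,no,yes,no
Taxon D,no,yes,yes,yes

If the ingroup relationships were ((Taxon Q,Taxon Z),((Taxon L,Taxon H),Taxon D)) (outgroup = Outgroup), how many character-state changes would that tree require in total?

8

Map each character onto ((Taxon Q,Taxon Z),((Taxon L,Taxon H),Taxon D)) (rooted by Outgroup) and count the minimum state changes it requires (Fitch parsimony):
I: 2; II: 2; III: 2; IV: 2.
Total tree length = 8.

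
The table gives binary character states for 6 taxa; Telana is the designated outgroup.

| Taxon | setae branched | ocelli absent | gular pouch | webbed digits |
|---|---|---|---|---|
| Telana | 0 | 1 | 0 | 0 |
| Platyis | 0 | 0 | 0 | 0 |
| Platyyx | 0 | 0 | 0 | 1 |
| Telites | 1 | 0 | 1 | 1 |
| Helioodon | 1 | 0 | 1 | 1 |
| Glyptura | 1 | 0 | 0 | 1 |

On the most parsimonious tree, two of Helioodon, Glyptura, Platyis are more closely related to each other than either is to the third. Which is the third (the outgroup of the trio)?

Character polarity is set by the outgroup: the derived state is whichever differs from the outgroup's state, so for ocelli absent the derived state is '0', and for the remaining characters it is '1'.
setae branched: derived state '1' in Glyptura, Helioodon, and Telites only — synapomorphy for {Glyptura, Helioodon, Telites}.
ocelli absent (derived state '0') is shared by all ingroup taxa — unites the whole ingroup.
gular pouch (derived state '1') is shared by Helioodon and Telites — a synapomorphy uniting that clade.
webbed digits: derived state '1' in Glyptura, Helioodon, Platyyx, and Telites only — synapomorphy for {Glyptura, Helioodon, Platyyx, Telites}.
Most parsimonious ingroup topology: (Platyis,(Platyyx,((Telites,Helioodon),Glyptura))).
Helioodon and Glyptura share a more recent common ancestor with each other than either does with Platyis, so Platyis is the least closely related of the three.

Platyis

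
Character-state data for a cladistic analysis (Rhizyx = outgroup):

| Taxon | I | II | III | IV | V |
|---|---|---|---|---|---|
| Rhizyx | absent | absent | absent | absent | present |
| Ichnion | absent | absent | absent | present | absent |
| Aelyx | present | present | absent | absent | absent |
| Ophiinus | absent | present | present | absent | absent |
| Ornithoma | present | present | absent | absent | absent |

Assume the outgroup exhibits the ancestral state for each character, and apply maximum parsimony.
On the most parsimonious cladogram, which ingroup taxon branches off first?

Ichnion

Character polarity is set by the outgroup: the derived state is whichever differs from the outgroup's state, so for V the derived state is 'absent', and for the remaining characters it is 'present'.
Only Aelyx and Ornithoma show the derived state 'present' for I, supporting them as a clade.
II: derived state 'present' in Aelyx, Ophiinus, and Ornithoma only — synapomorphy for {Aelyx, Ophiinus, Ornithoma}.
III (derived state 'present') is unique to Ophiinus (autapomorphy; uninformative for grouping).
IV (derived state 'present') is unique to Ichnion (autapomorphy; uninformative for grouping).
All ingroup taxa share the derived state 'absent' for V; it defines the ingroup but does not resolve relationships within it.
Most parsimonious ingroup topology: (Ichnion,((Aelyx,Ornithoma),Ophiinus)).
Ichnion is sister to the clade containing all other ingroup taxa, so it is the earliest-diverging (most basal) ingroup lineage.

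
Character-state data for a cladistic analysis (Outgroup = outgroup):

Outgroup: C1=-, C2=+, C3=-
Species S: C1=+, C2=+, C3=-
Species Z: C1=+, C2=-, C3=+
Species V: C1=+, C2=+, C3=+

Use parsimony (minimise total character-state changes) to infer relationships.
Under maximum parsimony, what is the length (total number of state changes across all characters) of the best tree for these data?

3

Character polarity is set by the outgroup: the derived state is whichever differs from the outgroup's state, so for C2 the derived state is '-', and for the remaining characters it is '+'.
All ingroup taxa share the derived state '+' for C1; it defines the ingroup but does not resolve relationships within it.
C2: derived state '-' in Species Z only — an autapomorphy, so it tells us nothing about relationships among taxa.
C3: derived state '+' in Species V and Species Z only — synapomorphy for {Species V, Species Z}.
Most parsimonious ingroup topology: (Species S,(Species Z,Species V)).
Changes per character on this tree: C1: 1; C2: 1; C3: 1.
Total = 3.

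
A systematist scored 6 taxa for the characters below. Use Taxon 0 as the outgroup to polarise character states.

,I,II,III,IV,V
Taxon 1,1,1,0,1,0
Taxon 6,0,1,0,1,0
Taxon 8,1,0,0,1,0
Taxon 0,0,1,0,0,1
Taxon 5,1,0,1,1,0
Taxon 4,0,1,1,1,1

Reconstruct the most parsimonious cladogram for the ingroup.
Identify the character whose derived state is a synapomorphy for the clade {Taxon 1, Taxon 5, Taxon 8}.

I

Character polarity is set by the outgroup: the derived state is whichever differs from the outgroup's state, so for II, V the derived state is '0', and for the remaining characters it is '1'.
I: derived state '1' in Taxon 1, Taxon 5, and Taxon 8 only — synapomorphy for {Taxon 1, Taxon 5, Taxon 8}.
II: derived state '0' in Taxon 5 and Taxon 8 only — synapomorphy for {Taxon 5, Taxon 8}.
III groups Taxon 4 and Taxon 5, which is incompatible with the clades supported by the remaining characters; treating it as convergent (homoplasy) costs fewer steps than any alternative tree.
IV (derived state '1') is shared by all ingroup taxa — unites the whole ingroup.
Only Taxon 1, Taxon 5, Taxon 6, and Taxon 8 show the derived state '0' for V, supporting them as a clade.
Most parsimonious ingroup topology: (((Taxon 1,(Taxon 5,Taxon 8)),Taxon 6),Taxon 4).
The clade {Taxon 1, Taxon 5, Taxon 8} is supported by I: its derived state '1' occurs in exactly those taxa and in no other taxon (including the outgroup).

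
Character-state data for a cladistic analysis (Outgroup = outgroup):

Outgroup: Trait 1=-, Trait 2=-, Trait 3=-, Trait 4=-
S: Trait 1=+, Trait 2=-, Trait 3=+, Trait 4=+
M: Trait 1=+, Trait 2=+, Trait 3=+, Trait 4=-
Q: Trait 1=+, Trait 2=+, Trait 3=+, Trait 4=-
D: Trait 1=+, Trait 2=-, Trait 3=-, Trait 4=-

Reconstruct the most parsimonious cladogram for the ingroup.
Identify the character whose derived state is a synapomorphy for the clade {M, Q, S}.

The outgroup has state '-' for every character, so '+' is the derived state throughout.
Trait 1 (derived state '+') is shared by all ingroup taxa — unites the whole ingroup.
Trait 2: derived state '+' in M and Q only — synapomorphy for {M, Q}.
Only M, Q, and S show the derived state '+' for Trait 3, supporting them as a clade.
Trait 4 (derived state '+') is unique to S (autapomorphy; uninformative for grouping).
Most parsimonious ingroup topology: ((S,(M,Q)),D).
The clade {M, Q, S} is supported by Trait 3: its derived state '+' occurs in exactly those taxa and in no other taxon (including the outgroup).

Trait 3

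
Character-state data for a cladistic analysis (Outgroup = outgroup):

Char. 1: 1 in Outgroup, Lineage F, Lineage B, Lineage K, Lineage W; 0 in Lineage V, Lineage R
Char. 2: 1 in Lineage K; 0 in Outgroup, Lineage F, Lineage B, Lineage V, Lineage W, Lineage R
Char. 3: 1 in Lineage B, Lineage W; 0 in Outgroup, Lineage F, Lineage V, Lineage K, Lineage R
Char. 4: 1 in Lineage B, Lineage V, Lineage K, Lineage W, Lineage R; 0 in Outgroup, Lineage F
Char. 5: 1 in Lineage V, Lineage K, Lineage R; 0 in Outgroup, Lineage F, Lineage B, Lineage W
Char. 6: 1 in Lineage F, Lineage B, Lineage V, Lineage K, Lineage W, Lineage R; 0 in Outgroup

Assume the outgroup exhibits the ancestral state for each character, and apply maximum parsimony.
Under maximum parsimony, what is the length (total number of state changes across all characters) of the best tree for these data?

Character polarity is set by the outgroup: the derived state is whichever differs from the outgroup's state, so for Char. 1 the derived state is '0', and for the remaining characters it is '1'.
Char. 1: derived state '0' in Lineage R and Lineage V only — synapomorphy for {Lineage R, Lineage V}.
Char. 2: derived state '1' in Lineage K only — an autapomorphy, so it tells us nothing about relationships among taxa.
Char. 3 (derived state '1') is shared by Lineage B and Lineage W — a synapomorphy uniting that clade.
Char. 4: derived state '1' in Lineage B, Lineage K, Lineage R, Lineage V, and Lineage W only — synapomorphy for {Lineage B, Lineage K, Lineage R, Lineage V, Lineage W}.
Char. 5 (derived state '1') is shared by Lineage K, Lineage R, and Lineage V — a synapomorphy uniting that clade.
Char. 6 (derived state '1') is shared by all ingroup taxa — unites the whole ingroup.
Most parsimonious ingroup topology: (Lineage F,((Lineage B,Lineage W),((Lineage V,Lineage R),Lineage K))).
Changes per character on this tree: Char. 1: 1; Char. 2: 1; Char. 3: 1; Char. 4: 1; Char. 5: 1; Char. 6: 1.
Total = 6.

6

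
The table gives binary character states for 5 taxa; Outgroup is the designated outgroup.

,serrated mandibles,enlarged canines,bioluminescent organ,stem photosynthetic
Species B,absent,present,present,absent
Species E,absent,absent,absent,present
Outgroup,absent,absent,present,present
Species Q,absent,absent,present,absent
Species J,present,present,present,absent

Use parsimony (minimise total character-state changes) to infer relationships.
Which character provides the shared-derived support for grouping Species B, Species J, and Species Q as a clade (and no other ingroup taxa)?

stem photosynthetic

Character polarity is set by the outgroup: the derived state is whichever differs from the outgroup's state, so for bioluminescent organ, stem photosynthetic the derived state is 'absent', and for the remaining characters it is 'present'.
serrated mandibles (derived state 'present') is unique to Species J (autapomorphy; uninformative for grouping).
Only Species B and Species J show the derived state 'present' for enlarged canines, supporting them as a clade.
bioluminescent organ: derived state 'absent' in Species E only — an autapomorphy, so it tells us nothing about relationships among taxa.
stem photosynthetic (derived state 'absent') is shared by Species B, Species J, and Species Q — a synapomorphy uniting that clade.
Most parsimonious ingroup topology: (((Species J,Species B),Species Q),Species E).
The clade {Species B, Species J, Species Q} is supported by stem photosynthetic: its derived state 'absent' occurs in exactly those taxa and in no other taxon (including the outgroup).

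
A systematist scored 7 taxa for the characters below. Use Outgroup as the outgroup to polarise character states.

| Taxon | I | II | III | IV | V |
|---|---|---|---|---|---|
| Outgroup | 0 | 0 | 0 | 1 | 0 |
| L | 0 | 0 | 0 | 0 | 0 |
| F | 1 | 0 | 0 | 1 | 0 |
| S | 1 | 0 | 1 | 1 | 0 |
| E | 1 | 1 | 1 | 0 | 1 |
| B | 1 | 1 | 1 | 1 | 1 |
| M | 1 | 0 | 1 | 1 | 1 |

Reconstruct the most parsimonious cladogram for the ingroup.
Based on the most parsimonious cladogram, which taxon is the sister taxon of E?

B

Character polarity is set by the outgroup: the derived state is whichever differs from the outgroup's state, so for IV the derived state is '0', and for the remaining characters it is '1'.
I: derived state '1' in B, E, F, M, and S only — synapomorphy for {B, E, F, M, S}.
II (derived state '1') is shared by B and E — a synapomorphy uniting that clade.
Only B, E, M, and S show the derived state '1' for III, supporting them as a clade.
IV groups E and L, which is incompatible with the clades supported by the remaining characters; treating it as convergent (homoplasy) costs fewer steps than any alternative tree.
Only B, E, and M show the derived state '1' for V, supporting them as a clade.
Most parsimonious ingroup topology: (L,(F,(S,((E,B),M)))).
E and B form a cherry on this tree, so they are sister taxa.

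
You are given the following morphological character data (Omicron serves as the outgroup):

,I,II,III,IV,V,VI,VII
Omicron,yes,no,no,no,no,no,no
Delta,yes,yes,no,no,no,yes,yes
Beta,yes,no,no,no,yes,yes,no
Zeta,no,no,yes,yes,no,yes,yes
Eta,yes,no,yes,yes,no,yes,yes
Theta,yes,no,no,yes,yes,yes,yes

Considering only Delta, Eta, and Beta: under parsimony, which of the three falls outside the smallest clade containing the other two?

Beta

Character polarity is set by the outgroup: the derived state is whichever differs from the outgroup's state, so for I the derived state is 'no', and for the remaining characters it is 'yes'.
I (derived state 'no') is unique to Zeta (autapomorphy; uninformative for grouping).
II: derived state 'yes' in Delta only — an autapomorphy, so it tells us nothing about relationships among taxa.
III: derived state 'yes' in Eta and Zeta only — synapomorphy for {Eta, Zeta}.
IV: derived state 'yes' in Eta, Theta, and Zeta only — synapomorphy for {Eta, Theta, Zeta}.
V (state 'yes') occurs in Beta and Theta but conflicts with the nesting implied by the other characters — most parsimoniously interpreted as homoplasy.
VI (derived state 'yes') is shared by all ingroup taxa — unites the whole ingroup.
VII (derived state 'yes') is shared by Delta, Eta, Theta, and Zeta — a synapomorphy uniting that clade.
Most parsimonious ingroup topology: ((Delta,((Zeta,Eta),Theta)),Beta).
Delta and Eta share a more recent common ancestor with each other than either does with Beta, so Beta is the least closely related of the three.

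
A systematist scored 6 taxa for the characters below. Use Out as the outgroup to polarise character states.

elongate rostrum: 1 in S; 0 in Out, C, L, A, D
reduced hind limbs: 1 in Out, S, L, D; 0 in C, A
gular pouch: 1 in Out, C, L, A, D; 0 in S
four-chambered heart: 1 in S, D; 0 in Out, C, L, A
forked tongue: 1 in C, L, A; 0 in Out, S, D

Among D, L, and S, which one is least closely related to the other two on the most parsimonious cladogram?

Character polarity is set by the outgroup: the derived state is whichever differs from the outgroup's state, so for reduced hind limbs, gular pouch the derived state is '0', and for the remaining characters it is '1'.
elongate rostrum: derived state '1' in S only — an autapomorphy, so it tells us nothing about relationships among taxa.
Only A and C show the derived state '0' for reduced hind limbs, supporting them as a clade.
gular pouch: derived state '0' in S only — an autapomorphy, so it tells us nothing about relationships among taxa.
four-chambered heart: derived state '1' in D and S only — synapomorphy for {D, S}.
forked tongue: derived state '1' in A, C, and L only — synapomorphy for {A, C, L}.
Most parsimonious ingroup topology: (((C,A),L),(S,D)).
D and S share a more recent common ancestor with each other than either does with L, so L is the least closely related of the three.

L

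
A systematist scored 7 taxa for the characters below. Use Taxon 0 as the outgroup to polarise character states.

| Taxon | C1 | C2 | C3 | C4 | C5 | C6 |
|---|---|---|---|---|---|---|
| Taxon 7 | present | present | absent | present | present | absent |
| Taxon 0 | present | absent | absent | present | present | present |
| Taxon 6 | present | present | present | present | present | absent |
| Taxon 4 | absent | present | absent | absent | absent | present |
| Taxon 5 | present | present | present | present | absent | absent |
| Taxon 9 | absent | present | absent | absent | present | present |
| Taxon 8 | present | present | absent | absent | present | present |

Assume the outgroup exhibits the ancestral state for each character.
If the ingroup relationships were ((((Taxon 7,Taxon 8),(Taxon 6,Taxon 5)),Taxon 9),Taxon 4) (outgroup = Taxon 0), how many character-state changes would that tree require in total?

11

Map each character onto ((((Taxon 7,Taxon 8),(Taxon 6,Taxon 5)),Taxon 9),Taxon 4) (rooted by Taxon 0) and count the minimum state changes it requires (Fitch parsimony):
C1: 2; C2: 1; C3: 1; C4: 3; C5: 2; C6: 2.
Total tree length = 11.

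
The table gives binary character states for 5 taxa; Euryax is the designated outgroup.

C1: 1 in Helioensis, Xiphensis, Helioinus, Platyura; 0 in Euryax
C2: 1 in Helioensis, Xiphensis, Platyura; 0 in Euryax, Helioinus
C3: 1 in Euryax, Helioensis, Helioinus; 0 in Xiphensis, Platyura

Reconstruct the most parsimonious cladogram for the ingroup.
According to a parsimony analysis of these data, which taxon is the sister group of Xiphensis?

Character polarity is set by the outgroup: the derived state is whichever differs from the outgroup's state, so for C3 the derived state is '0', and for the remaining characters it is '1'.
All ingroup taxa share the derived state '1' for C1; it defines the ingroup but does not resolve relationships within it.
Only Helioensis, Platyura, and Xiphensis show the derived state '1' for C2, supporting them as a clade.
Only Platyura and Xiphensis show the derived state '0' for C3, supporting them as a clade.
Most parsimonious ingroup topology: ((Helioensis,(Xiphensis,Platyura)),Helioinus).
Xiphensis and Platyura form a cherry on this tree, so they are sister taxa.

Platyura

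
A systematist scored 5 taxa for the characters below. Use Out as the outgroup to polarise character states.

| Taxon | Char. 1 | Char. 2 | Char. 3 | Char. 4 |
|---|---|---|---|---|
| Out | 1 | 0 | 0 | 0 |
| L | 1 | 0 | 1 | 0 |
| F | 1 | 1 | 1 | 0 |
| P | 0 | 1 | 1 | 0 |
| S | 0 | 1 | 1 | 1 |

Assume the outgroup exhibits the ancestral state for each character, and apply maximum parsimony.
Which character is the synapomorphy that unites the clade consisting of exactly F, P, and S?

Character polarity is set by the outgroup: the derived state is whichever differs from the outgroup's state, so for Char. 1 the derived state is '0', and for the remaining characters it is '1'.
Char. 1: derived state '0' in P and S only — synapomorphy for {P, S}.
Only F, P, and S show the derived state '1' for Char. 2, supporting them as a clade.
All ingroup taxa share the derived state '1' for Char. 3; it defines the ingroup but does not resolve relationships within it.
Char. 4: derived state '1' in S only — an autapomorphy, so it tells us nothing about relationships among taxa.
Most parsimonious ingroup topology: (L,(F,(P,S))).
The clade {F, P, S} is supported by Char. 2: its derived state '1' occurs in exactly those taxa and in no other taxon (including the outgroup).

Char. 2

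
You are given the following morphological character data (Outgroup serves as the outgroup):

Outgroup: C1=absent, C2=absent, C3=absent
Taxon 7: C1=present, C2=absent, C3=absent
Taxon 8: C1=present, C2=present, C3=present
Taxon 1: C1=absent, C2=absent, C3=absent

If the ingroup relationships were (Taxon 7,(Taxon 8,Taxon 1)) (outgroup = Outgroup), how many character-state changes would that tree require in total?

4

Map each character onto (Taxon 7,(Taxon 8,Taxon 1)) (rooted by Outgroup) and count the minimum state changes it requires (Fitch parsimony):
C1: 2; C2: 1; C3: 1.
Total tree length = 4.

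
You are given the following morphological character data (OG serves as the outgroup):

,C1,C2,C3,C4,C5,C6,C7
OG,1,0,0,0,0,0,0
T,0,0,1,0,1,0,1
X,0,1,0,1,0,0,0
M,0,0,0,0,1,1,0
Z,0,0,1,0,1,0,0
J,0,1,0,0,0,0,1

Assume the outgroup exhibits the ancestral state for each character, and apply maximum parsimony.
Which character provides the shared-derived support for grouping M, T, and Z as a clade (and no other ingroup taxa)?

C5

Character polarity is set by the outgroup: the derived state is whichever differs from the outgroup's state, so for C1 the derived state is '0', and for the remaining characters it is '1'.
C1 (derived state '0') is shared by all ingroup taxa — unites the whole ingroup.
Only J and X show the derived state '1' for C2, supporting them as a clade.
Only T and Z show the derived state '1' for C3, supporting them as a clade.
C4 (derived state '1') is unique to X (autapomorphy; uninformative for grouping).
C5 (derived state '1') is shared by M, T, and Z — a synapomorphy uniting that clade.
C6 (derived state '1') is unique to M (autapomorphy; uninformative for grouping).
C7 groups J and T, which is incompatible with the clades supported by the remaining characters; treating it as convergent (homoplasy) costs fewer steps than any alternative tree.
Most parsimonious ingroup topology: (((T,Z),M),(X,J)).
The clade {M, T, Z} is supported by C5: its derived state '1' occurs in exactly those taxa and in no other taxon (including the outgroup).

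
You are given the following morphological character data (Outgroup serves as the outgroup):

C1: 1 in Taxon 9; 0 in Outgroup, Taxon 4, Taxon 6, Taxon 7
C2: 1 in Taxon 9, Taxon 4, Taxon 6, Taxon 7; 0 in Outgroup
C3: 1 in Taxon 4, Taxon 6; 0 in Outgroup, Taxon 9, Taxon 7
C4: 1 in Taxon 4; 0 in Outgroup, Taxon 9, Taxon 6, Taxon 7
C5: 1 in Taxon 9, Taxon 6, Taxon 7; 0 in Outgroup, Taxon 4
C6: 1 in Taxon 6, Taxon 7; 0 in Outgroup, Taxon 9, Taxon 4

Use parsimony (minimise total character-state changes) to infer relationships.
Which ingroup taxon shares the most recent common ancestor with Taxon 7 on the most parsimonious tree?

The outgroup has state '0' for every character, so '1' is the derived state throughout.
C1: derived state '1' in Taxon 9 only — an autapomorphy, so it tells us nothing about relationships among taxa.
All ingroup taxa share the derived state '1' for C2; it defines the ingroup but does not resolve relationships within it.
C3 (state '1') occurs in Taxon 4 and Taxon 6 but conflicts with the nesting implied by the other characters — most parsimoniously interpreted as homoplasy.
C4: derived state '1' in Taxon 4 only — an autapomorphy, so it tells us nothing about relationships among taxa.
C5: derived state '1' in Taxon 6, Taxon 7, and Taxon 9 only — synapomorphy for {Taxon 6, Taxon 7, Taxon 9}.
C6: derived state '1' in Taxon 6 and Taxon 7 only — synapomorphy for {Taxon 6, Taxon 7}.
Most parsimonious ingroup topology: ((Taxon 9,(Taxon 6,Taxon 7)),Taxon 4).
Taxon 7 and Taxon 6 form a cherry on this tree, so they are sister taxa.

Taxon 6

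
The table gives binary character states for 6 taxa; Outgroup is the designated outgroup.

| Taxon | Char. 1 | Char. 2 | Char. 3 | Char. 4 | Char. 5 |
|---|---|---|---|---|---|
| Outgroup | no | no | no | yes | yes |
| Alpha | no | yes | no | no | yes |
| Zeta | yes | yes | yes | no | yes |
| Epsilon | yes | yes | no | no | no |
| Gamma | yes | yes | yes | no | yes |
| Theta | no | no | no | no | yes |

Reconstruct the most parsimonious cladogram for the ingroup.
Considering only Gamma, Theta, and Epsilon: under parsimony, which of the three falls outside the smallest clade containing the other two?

Theta

Character polarity is set by the outgroup: the derived state is whichever differs from the outgroup's state, so for Char. 4, Char. 5 the derived state is 'no', and for the remaining characters it is 'yes'.
Only Epsilon, Gamma, and Zeta show the derived state 'yes' for Char. 1, supporting them as a clade.
Char. 2: derived state 'yes' in Alpha, Epsilon, Gamma, and Zeta only — synapomorphy for {Alpha, Epsilon, Gamma, Zeta}.
Only Gamma and Zeta show the derived state 'yes' for Char. 3, supporting them as a clade.
Char. 4 (derived state 'no') is shared by all ingroup taxa — unites the whole ingroup.
Char. 5: derived state 'no' in Epsilon only — an autapomorphy, so it tells us nothing about relationships among taxa.
Most parsimonious ingroup topology: ((Alpha,((Zeta,Gamma),Epsilon)),Theta).
Gamma and Epsilon share a more recent common ancestor with each other than either does with Theta, so Theta is the least closely related of the three.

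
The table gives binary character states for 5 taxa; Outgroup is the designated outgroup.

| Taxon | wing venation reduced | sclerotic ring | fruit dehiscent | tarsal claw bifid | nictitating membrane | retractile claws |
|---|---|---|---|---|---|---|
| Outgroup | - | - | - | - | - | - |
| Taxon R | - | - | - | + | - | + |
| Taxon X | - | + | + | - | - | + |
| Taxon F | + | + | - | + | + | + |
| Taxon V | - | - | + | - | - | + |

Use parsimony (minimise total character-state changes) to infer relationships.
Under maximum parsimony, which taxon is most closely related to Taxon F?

Taxon R

The outgroup has state '-' for every character, so '+' is the derived state throughout.
wing venation reduced: derived state '+' in Taxon F only — an autapomorphy, so it tells us nothing about relationships among taxa.
sclerotic ring (state '+') occurs in Taxon F and Taxon X but conflicts with the nesting implied by the other characters — most parsimoniously interpreted as homoplasy.
fruit dehiscent: derived state '+' in Taxon V and Taxon X only — synapomorphy for {Taxon V, Taxon X}.
Only Taxon F and Taxon R show the derived state '+' for tarsal claw bifid, supporting them as a clade.
nictitating membrane (derived state '+') is unique to Taxon F (autapomorphy; uninformative for grouping).
retractile claws (derived state '+') is shared by all ingroup taxa — unites the whole ingroup.
Most parsimonious ingroup topology: ((Taxon R,Taxon F),(Taxon X,Taxon V)).
Taxon F and Taxon R form a cherry on this tree, so they are sister taxa.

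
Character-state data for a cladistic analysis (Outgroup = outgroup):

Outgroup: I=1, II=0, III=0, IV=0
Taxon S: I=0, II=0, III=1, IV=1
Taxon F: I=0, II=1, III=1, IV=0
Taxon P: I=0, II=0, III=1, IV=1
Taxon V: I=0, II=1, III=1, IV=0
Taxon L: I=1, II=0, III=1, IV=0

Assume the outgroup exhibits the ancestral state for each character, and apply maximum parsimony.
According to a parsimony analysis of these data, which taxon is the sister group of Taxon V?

Taxon F

Character polarity is set by the outgroup: the derived state is whichever differs from the outgroup's state, so for I the derived state is '0', and for the remaining characters it is '1'.
I (derived state '0') is shared by Taxon F, Taxon P, Taxon S, and Taxon V — a synapomorphy uniting that clade.
Only Taxon F and Taxon V show the derived state '1' for II, supporting them as a clade.
All ingroup taxa share the derived state '1' for III; it defines the ingroup but does not resolve relationships within it.
IV (derived state '1') is shared by Taxon P and Taxon S — a synapomorphy uniting that clade.
Most parsimonious ingroup topology: (((Taxon S,Taxon P),(Taxon F,Taxon V)),Taxon L).
Taxon V and Taxon F form a cherry on this tree, so they are sister taxa.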